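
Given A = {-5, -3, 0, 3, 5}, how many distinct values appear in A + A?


A + A = {a + a' : a, a' ∈ A}; |A| = 5.
General bounds: 2|A| - 1 ≤ |A + A| ≤ |A|(|A|+1)/2, i.e. 9 ≤ |A + A| ≤ 15.
Lower bound 2|A|-1 is attained iff A is an arithmetic progression.
Enumerate sums a + a' for a ≤ a' (symmetric, so this suffices):
a = -5: -5+-5=-10, -5+-3=-8, -5+0=-5, -5+3=-2, -5+5=0
a = -3: -3+-3=-6, -3+0=-3, -3+3=0, -3+5=2
a = 0: 0+0=0, 0+3=3, 0+5=5
a = 3: 3+3=6, 3+5=8
a = 5: 5+5=10
Distinct sums: {-10, -8, -6, -5, -3, -2, 0, 2, 3, 5, 6, 8, 10}
|A + A| = 13

|A + A| = 13


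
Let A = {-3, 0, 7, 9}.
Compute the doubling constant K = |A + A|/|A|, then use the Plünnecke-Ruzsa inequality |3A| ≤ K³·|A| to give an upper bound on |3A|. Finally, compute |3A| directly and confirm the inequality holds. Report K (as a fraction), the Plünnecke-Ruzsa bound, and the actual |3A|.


|A| = 4.
Step 1: Compute A + A by enumerating all 16 pairs.
A + A = {-6, -3, 0, 4, 6, 7, 9, 14, 16, 18}, so |A + A| = 10.
Step 2: Doubling constant K = |A + A|/|A| = 10/4 = 10/4 ≈ 2.5000.
Step 3: Plünnecke-Ruzsa gives |3A| ≤ K³·|A| = (2.5000)³ · 4 ≈ 62.5000.
Step 4: Compute 3A = A + A + A directly by enumerating all triples (a,b,c) ∈ A³; |3A| = 20.
Step 5: Check 20 ≤ 62.5000? Yes ✓.

K = 10/4, Plünnecke-Ruzsa bound K³|A| ≈ 62.5000, |3A| = 20, inequality holds.


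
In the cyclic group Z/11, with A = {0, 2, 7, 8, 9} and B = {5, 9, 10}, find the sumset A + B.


Work in Z/11Z: reduce every sum a + b modulo 11.
Enumerate all 15 pairs:
a = 0: 0+5=5, 0+9=9, 0+10=10
a = 2: 2+5=7, 2+9=0, 2+10=1
a = 7: 7+5=1, 7+9=5, 7+10=6
a = 8: 8+5=2, 8+9=6, 8+10=7
a = 9: 9+5=3, 9+9=7, 9+10=8
Distinct residues collected: {0, 1, 2, 3, 5, 6, 7, 8, 9, 10}
|A + B| = 10 (out of 11 total residues).

A + B = {0, 1, 2, 3, 5, 6, 7, 8, 9, 10}


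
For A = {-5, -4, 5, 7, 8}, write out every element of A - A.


A - A = {a - a' : a, a' ∈ A}.
Compute a - a' for each ordered pair (a, a'):
a = -5: -5--5=0, -5--4=-1, -5-5=-10, -5-7=-12, -5-8=-13
a = -4: -4--5=1, -4--4=0, -4-5=-9, -4-7=-11, -4-8=-12
a = 5: 5--5=10, 5--4=9, 5-5=0, 5-7=-2, 5-8=-3
a = 7: 7--5=12, 7--4=11, 7-5=2, 7-7=0, 7-8=-1
a = 8: 8--5=13, 8--4=12, 8-5=3, 8-7=1, 8-8=0
Collecting distinct values (and noting 0 appears from a-a):
A - A = {-13, -12, -11, -10, -9, -3, -2, -1, 0, 1, 2, 3, 9, 10, 11, 12, 13}
|A - A| = 17

A - A = {-13, -12, -11, -10, -9, -3, -2, -1, 0, 1, 2, 3, 9, 10, 11, 12, 13}


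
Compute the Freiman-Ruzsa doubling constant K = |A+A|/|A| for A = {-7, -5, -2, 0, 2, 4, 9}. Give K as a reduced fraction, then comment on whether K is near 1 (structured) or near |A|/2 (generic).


|A| = 7.
Compute A + A by enumerating all 49 pairs.
A + A = {-14, -12, -10, -9, -7, -5, -4, -3, -2, -1, 0, 2, 4, 6, 7, 8, 9, 11, 13, 18}, so |A + A| = 20.
K = |A + A| / |A| = 20/7 (already in lowest terms) ≈ 2.8571.
Reference: AP of size 7 gives K = 13/7 ≈ 1.8571; a fully generic set of size 7 gives K ≈ 4.0000.

|A| = 7, |A + A| = 20, K = 20/7.


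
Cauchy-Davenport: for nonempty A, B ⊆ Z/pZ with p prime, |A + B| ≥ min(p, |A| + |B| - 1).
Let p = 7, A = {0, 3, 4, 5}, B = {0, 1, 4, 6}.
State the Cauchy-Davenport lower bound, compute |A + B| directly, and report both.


Cauchy-Davenport: |A + B| ≥ min(p, |A| + |B| - 1) for A, B nonempty in Z/pZ.
|A| = 4, |B| = 4, p = 7.
CD lower bound = min(7, 4 + 4 - 1) = min(7, 7) = 7.
Compute A + B mod 7 directly:
a = 0: 0+0=0, 0+1=1, 0+4=4, 0+6=6
a = 3: 3+0=3, 3+1=4, 3+4=0, 3+6=2
a = 4: 4+0=4, 4+1=5, 4+4=1, 4+6=3
a = 5: 5+0=5, 5+1=6, 5+4=2, 5+6=4
A + B = {0, 1, 2, 3, 4, 5, 6}, so |A + B| = 7.
Verify: 7 ≥ 7? Yes ✓.

CD lower bound = 7, actual |A + B| = 7.


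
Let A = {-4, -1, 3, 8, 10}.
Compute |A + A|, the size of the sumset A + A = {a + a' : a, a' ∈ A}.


A + A = {a + a' : a, a' ∈ A}; |A| = 5.
General bounds: 2|A| - 1 ≤ |A + A| ≤ |A|(|A|+1)/2, i.e. 9 ≤ |A + A| ≤ 15.
Lower bound 2|A|-1 is attained iff A is an arithmetic progression.
Enumerate sums a + a' for a ≤ a' (symmetric, so this suffices):
a = -4: -4+-4=-8, -4+-1=-5, -4+3=-1, -4+8=4, -4+10=6
a = -1: -1+-1=-2, -1+3=2, -1+8=7, -1+10=9
a = 3: 3+3=6, 3+8=11, 3+10=13
a = 8: 8+8=16, 8+10=18
a = 10: 10+10=20
Distinct sums: {-8, -5, -2, -1, 2, 4, 6, 7, 9, 11, 13, 16, 18, 20}
|A + A| = 14

|A + A| = 14


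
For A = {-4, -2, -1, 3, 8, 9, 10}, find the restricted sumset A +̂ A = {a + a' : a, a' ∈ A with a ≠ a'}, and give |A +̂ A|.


Restricted sumset: A +̂ A = {a + a' : a ∈ A, a' ∈ A, a ≠ a'}.
Equivalently, take A + A and drop any sum 2a that is achievable ONLY as a + a for a ∈ A (i.e. sums representable only with equal summands).
Enumerate pairs (a, a') with a < a' (symmetric, so each unordered pair gives one sum; this covers all a ≠ a'):
  -4 + -2 = -6
  -4 + -1 = -5
  -4 + 3 = -1
  -4 + 8 = 4
  -4 + 9 = 5
  -4 + 10 = 6
  -2 + -1 = -3
  -2 + 3 = 1
  -2 + 8 = 6
  -2 + 9 = 7
  -2 + 10 = 8
  -1 + 3 = 2
  -1 + 8 = 7
  -1 + 9 = 8
  -1 + 10 = 9
  3 + 8 = 11
  3 + 9 = 12
  3 + 10 = 13
  8 + 9 = 17
  8 + 10 = 18
  9 + 10 = 19
Collected distinct sums: {-6, -5, -3, -1, 1, 2, 4, 5, 6, 7, 8, 9, 11, 12, 13, 17, 18, 19}
|A +̂ A| = 18
(Reference bound: |A +̂ A| ≥ 2|A| - 3 for |A| ≥ 2, with |A| = 7 giving ≥ 11.)

|A +̂ A| = 18


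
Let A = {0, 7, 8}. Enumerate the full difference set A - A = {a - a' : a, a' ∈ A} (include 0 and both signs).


A - A = {a - a' : a, a' ∈ A}.
Compute a - a' for each ordered pair (a, a'):
a = 0: 0-0=0, 0-7=-7, 0-8=-8
a = 7: 7-0=7, 7-7=0, 7-8=-1
a = 8: 8-0=8, 8-7=1, 8-8=0
Collecting distinct values (and noting 0 appears from a-a):
A - A = {-8, -7, -1, 0, 1, 7, 8}
|A - A| = 7

A - A = {-8, -7, -1, 0, 1, 7, 8}


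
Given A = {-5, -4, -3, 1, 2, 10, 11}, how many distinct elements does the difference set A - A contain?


A - A = {a - a' : a, a' ∈ A}; |A| = 7.
Bounds: 2|A|-1 ≤ |A - A| ≤ |A|² - |A| + 1, i.e. 13 ≤ |A - A| ≤ 43.
Note: 0 ∈ A - A always (from a - a). The set is symmetric: if d ∈ A - A then -d ∈ A - A.
Enumerate nonzero differences d = a - a' with a > a' (then include -d):
Positive differences: {1, 2, 4, 5, 6, 7, 8, 9, 10, 13, 14, 15, 16}
Full difference set: {0} ∪ (positive diffs) ∪ (negative diffs).
|A - A| = 1 + 2·13 = 27 (matches direct enumeration: 27).

|A - A| = 27


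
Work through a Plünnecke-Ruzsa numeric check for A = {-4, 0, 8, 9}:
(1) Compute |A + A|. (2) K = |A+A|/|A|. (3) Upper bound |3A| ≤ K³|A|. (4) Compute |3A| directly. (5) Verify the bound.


|A| = 4.
Step 1: Compute A + A by enumerating all 16 pairs.
A + A = {-8, -4, 0, 4, 5, 8, 9, 16, 17, 18}, so |A + A| = 10.
Step 2: Doubling constant K = |A + A|/|A| = 10/4 = 10/4 ≈ 2.5000.
Step 3: Plünnecke-Ruzsa gives |3A| ≤ K³·|A| = (2.5000)³ · 4 ≈ 62.5000.
Step 4: Compute 3A = A + A + A directly by enumerating all triples (a,b,c) ∈ A³; |3A| = 19.
Step 5: Check 19 ≤ 62.5000? Yes ✓.

K = 10/4, Plünnecke-Ruzsa bound K³|A| ≈ 62.5000, |3A| = 19, inequality holds.


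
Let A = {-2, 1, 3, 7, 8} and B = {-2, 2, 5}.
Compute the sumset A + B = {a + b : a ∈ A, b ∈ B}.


A + B = {a + b : a ∈ A, b ∈ B}.
Enumerate all |A|·|B| = 5·3 = 15 pairs (a, b) and collect distinct sums.
a = -2: -2+-2=-4, -2+2=0, -2+5=3
a = 1: 1+-2=-1, 1+2=3, 1+5=6
a = 3: 3+-2=1, 3+2=5, 3+5=8
a = 7: 7+-2=5, 7+2=9, 7+5=12
a = 8: 8+-2=6, 8+2=10, 8+5=13
Collecting distinct sums: A + B = {-4, -1, 0, 1, 3, 5, 6, 8, 9, 10, 12, 13}
|A + B| = 12

A + B = {-4, -1, 0, 1, 3, 5, 6, 8, 9, 10, 12, 13}


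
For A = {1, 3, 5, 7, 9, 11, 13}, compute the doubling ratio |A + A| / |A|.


|A| = 7.
Compute A + A by enumerating all 49 pairs.
A + A = {2, 4, 6, 8, 10, 12, 14, 16, 18, 20, 22, 24, 26}, so |A + A| = 13.
K = |A + A| / |A| = 13/7 (already in lowest terms) ≈ 1.8571.
Reference: AP of size 7 gives K = 13/7 ≈ 1.8571; a fully generic set of size 7 gives K ≈ 4.0000.

|A| = 7, |A + A| = 13, K = 13/7.


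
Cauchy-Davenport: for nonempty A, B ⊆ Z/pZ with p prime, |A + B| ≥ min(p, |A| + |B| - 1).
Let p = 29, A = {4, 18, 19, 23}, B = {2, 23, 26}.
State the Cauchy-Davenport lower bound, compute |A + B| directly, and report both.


Cauchy-Davenport: |A + B| ≥ min(p, |A| + |B| - 1) for A, B nonempty in Z/pZ.
|A| = 4, |B| = 3, p = 29.
CD lower bound = min(29, 4 + 3 - 1) = min(29, 6) = 6.
Compute A + B mod 29 directly:
a = 4: 4+2=6, 4+23=27, 4+26=1
a = 18: 18+2=20, 18+23=12, 18+26=15
a = 19: 19+2=21, 19+23=13, 19+26=16
a = 23: 23+2=25, 23+23=17, 23+26=20
A + B = {1, 6, 12, 13, 15, 16, 17, 20, 21, 25, 27}, so |A + B| = 11.
Verify: 11 ≥ 6? Yes ✓.

CD lower bound = 6, actual |A + B| = 11.


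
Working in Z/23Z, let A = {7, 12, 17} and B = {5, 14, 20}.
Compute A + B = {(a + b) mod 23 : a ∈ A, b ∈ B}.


Work in Z/23Z: reduce every sum a + b modulo 23.
Enumerate all 9 pairs:
a = 7: 7+5=12, 7+14=21, 7+20=4
a = 12: 12+5=17, 12+14=3, 12+20=9
a = 17: 17+5=22, 17+14=8, 17+20=14
Distinct residues collected: {3, 4, 8, 9, 12, 14, 17, 21, 22}
|A + B| = 9 (out of 23 total residues).

A + B = {3, 4, 8, 9, 12, 14, 17, 21, 22}


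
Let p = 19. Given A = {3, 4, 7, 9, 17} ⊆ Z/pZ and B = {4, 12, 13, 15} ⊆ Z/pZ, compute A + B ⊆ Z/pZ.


Work in Z/19Z: reduce every sum a + b modulo 19.
Enumerate all 20 pairs:
a = 3: 3+4=7, 3+12=15, 3+13=16, 3+15=18
a = 4: 4+4=8, 4+12=16, 4+13=17, 4+15=0
a = 7: 7+4=11, 7+12=0, 7+13=1, 7+15=3
a = 9: 9+4=13, 9+12=2, 9+13=3, 9+15=5
a = 17: 17+4=2, 17+12=10, 17+13=11, 17+15=13
Distinct residues collected: {0, 1, 2, 3, 5, 7, 8, 10, 11, 13, 15, 16, 17, 18}
|A + B| = 14 (out of 19 total residues).

A + B = {0, 1, 2, 3, 5, 7, 8, 10, 11, 13, 15, 16, 17, 18}


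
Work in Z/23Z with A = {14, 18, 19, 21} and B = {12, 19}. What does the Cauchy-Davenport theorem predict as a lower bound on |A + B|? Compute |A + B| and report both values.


Cauchy-Davenport: |A + B| ≥ min(p, |A| + |B| - 1) for A, B nonempty in Z/pZ.
|A| = 4, |B| = 2, p = 23.
CD lower bound = min(23, 4 + 2 - 1) = min(23, 5) = 5.
Compute A + B mod 23 directly:
a = 14: 14+12=3, 14+19=10
a = 18: 18+12=7, 18+19=14
a = 19: 19+12=8, 19+19=15
a = 21: 21+12=10, 21+19=17
A + B = {3, 7, 8, 10, 14, 15, 17}, so |A + B| = 7.
Verify: 7 ≥ 5? Yes ✓.

CD lower bound = 5, actual |A + B| = 7.


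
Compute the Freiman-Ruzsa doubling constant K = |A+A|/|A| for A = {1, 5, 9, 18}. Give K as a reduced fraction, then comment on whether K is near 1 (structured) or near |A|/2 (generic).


|A| = 4.
Compute A + A by enumerating all 16 pairs.
A + A = {2, 6, 10, 14, 18, 19, 23, 27, 36}, so |A + A| = 9.
K = |A + A| / |A| = 9/4 (already in lowest terms) ≈ 2.2500.
Reference: AP of size 4 gives K = 7/4 ≈ 1.7500; a fully generic set of size 4 gives K ≈ 2.5000.

|A| = 4, |A + A| = 9, K = 9/4.


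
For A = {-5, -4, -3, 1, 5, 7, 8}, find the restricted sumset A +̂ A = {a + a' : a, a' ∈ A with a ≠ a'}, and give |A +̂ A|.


Restricted sumset: A +̂ A = {a + a' : a ∈ A, a' ∈ A, a ≠ a'}.
Equivalently, take A + A and drop any sum 2a that is achievable ONLY as a + a for a ∈ A (i.e. sums representable only with equal summands).
Enumerate pairs (a, a') with a < a' (symmetric, so each unordered pair gives one sum; this covers all a ≠ a'):
  -5 + -4 = -9
  -5 + -3 = -8
  -5 + 1 = -4
  -5 + 5 = 0
  -5 + 7 = 2
  -5 + 8 = 3
  -4 + -3 = -7
  -4 + 1 = -3
  -4 + 5 = 1
  -4 + 7 = 3
  -4 + 8 = 4
  -3 + 1 = -2
  -3 + 5 = 2
  -3 + 7 = 4
  -3 + 8 = 5
  1 + 5 = 6
  1 + 7 = 8
  1 + 8 = 9
  5 + 7 = 12
  5 + 8 = 13
  7 + 8 = 15
Collected distinct sums: {-9, -8, -7, -4, -3, -2, 0, 1, 2, 3, 4, 5, 6, 8, 9, 12, 13, 15}
|A +̂ A| = 18
(Reference bound: |A +̂ A| ≥ 2|A| - 3 for |A| ≥ 2, with |A| = 7 giving ≥ 11.)

|A +̂ A| = 18


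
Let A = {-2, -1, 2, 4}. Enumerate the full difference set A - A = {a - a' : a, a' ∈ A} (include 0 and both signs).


A - A = {a - a' : a, a' ∈ A}.
Compute a - a' for each ordered pair (a, a'):
a = -2: -2--2=0, -2--1=-1, -2-2=-4, -2-4=-6
a = -1: -1--2=1, -1--1=0, -1-2=-3, -1-4=-5
a = 2: 2--2=4, 2--1=3, 2-2=0, 2-4=-2
a = 4: 4--2=6, 4--1=5, 4-2=2, 4-4=0
Collecting distinct values (and noting 0 appears from a-a):
A - A = {-6, -5, -4, -3, -2, -1, 0, 1, 2, 3, 4, 5, 6}
|A - A| = 13

A - A = {-6, -5, -4, -3, -2, -1, 0, 1, 2, 3, 4, 5, 6}


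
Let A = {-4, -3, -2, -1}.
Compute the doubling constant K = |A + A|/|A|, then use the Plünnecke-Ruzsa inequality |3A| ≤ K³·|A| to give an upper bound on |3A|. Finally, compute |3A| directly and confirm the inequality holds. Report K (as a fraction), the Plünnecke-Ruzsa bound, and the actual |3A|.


|A| = 4.
Step 1: Compute A + A by enumerating all 16 pairs.
A + A = {-8, -7, -6, -5, -4, -3, -2}, so |A + A| = 7.
Step 2: Doubling constant K = |A + A|/|A| = 7/4 = 7/4 ≈ 1.7500.
Step 3: Plünnecke-Ruzsa gives |3A| ≤ K³·|A| = (1.7500)³ · 4 ≈ 21.4375.
Step 4: Compute 3A = A + A + A directly by enumerating all triples (a,b,c) ∈ A³; |3A| = 10.
Step 5: Check 10 ≤ 21.4375? Yes ✓.

K = 7/4, Plünnecke-Ruzsa bound K³|A| ≈ 21.4375, |3A| = 10, inequality holds.


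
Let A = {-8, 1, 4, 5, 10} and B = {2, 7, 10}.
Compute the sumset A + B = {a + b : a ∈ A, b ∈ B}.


A + B = {a + b : a ∈ A, b ∈ B}.
Enumerate all |A|·|B| = 5·3 = 15 pairs (a, b) and collect distinct sums.
a = -8: -8+2=-6, -8+7=-1, -8+10=2
a = 1: 1+2=3, 1+7=8, 1+10=11
a = 4: 4+2=6, 4+7=11, 4+10=14
a = 5: 5+2=7, 5+7=12, 5+10=15
a = 10: 10+2=12, 10+7=17, 10+10=20
Collecting distinct sums: A + B = {-6, -1, 2, 3, 6, 7, 8, 11, 12, 14, 15, 17, 20}
|A + B| = 13

A + B = {-6, -1, 2, 3, 6, 7, 8, 11, 12, 14, 15, 17, 20}


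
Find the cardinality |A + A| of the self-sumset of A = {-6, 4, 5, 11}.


A + A = {a + a' : a, a' ∈ A}; |A| = 4.
General bounds: 2|A| - 1 ≤ |A + A| ≤ |A|(|A|+1)/2, i.e. 7 ≤ |A + A| ≤ 10.
Lower bound 2|A|-1 is attained iff A is an arithmetic progression.
Enumerate sums a + a' for a ≤ a' (symmetric, so this suffices):
a = -6: -6+-6=-12, -6+4=-2, -6+5=-1, -6+11=5
a = 4: 4+4=8, 4+5=9, 4+11=15
a = 5: 5+5=10, 5+11=16
a = 11: 11+11=22
Distinct sums: {-12, -2, -1, 5, 8, 9, 10, 15, 16, 22}
|A + A| = 10

|A + A| = 10


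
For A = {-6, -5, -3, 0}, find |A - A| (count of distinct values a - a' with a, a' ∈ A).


A - A = {a - a' : a, a' ∈ A}; |A| = 4.
Bounds: 2|A|-1 ≤ |A - A| ≤ |A|² - |A| + 1, i.e. 7 ≤ |A - A| ≤ 13.
Note: 0 ∈ A - A always (from a - a). The set is symmetric: if d ∈ A - A then -d ∈ A - A.
Enumerate nonzero differences d = a - a' with a > a' (then include -d):
Positive differences: {1, 2, 3, 5, 6}
Full difference set: {0} ∪ (positive diffs) ∪ (negative diffs).
|A - A| = 1 + 2·5 = 11 (matches direct enumeration: 11).

|A - A| = 11


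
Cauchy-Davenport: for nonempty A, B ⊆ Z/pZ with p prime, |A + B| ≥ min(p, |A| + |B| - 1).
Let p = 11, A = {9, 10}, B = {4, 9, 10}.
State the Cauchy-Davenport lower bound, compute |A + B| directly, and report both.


Cauchy-Davenport: |A + B| ≥ min(p, |A| + |B| - 1) for A, B nonempty in Z/pZ.
|A| = 2, |B| = 3, p = 11.
CD lower bound = min(11, 2 + 3 - 1) = min(11, 4) = 4.
Compute A + B mod 11 directly:
a = 9: 9+4=2, 9+9=7, 9+10=8
a = 10: 10+4=3, 10+9=8, 10+10=9
A + B = {2, 3, 7, 8, 9}, so |A + B| = 5.
Verify: 5 ≥ 4? Yes ✓.

CD lower bound = 4, actual |A + B| = 5.


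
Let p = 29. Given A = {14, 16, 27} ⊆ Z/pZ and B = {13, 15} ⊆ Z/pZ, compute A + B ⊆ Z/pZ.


Work in Z/29Z: reduce every sum a + b modulo 29.
Enumerate all 6 pairs:
a = 14: 14+13=27, 14+15=0
a = 16: 16+13=0, 16+15=2
a = 27: 27+13=11, 27+15=13
Distinct residues collected: {0, 2, 11, 13, 27}
|A + B| = 5 (out of 29 total residues).

A + B = {0, 2, 11, 13, 27}


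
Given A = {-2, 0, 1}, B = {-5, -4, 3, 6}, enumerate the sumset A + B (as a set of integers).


A + B = {a + b : a ∈ A, b ∈ B}.
Enumerate all |A|·|B| = 3·4 = 12 pairs (a, b) and collect distinct sums.
a = -2: -2+-5=-7, -2+-4=-6, -2+3=1, -2+6=4
a = 0: 0+-5=-5, 0+-4=-4, 0+3=3, 0+6=6
a = 1: 1+-5=-4, 1+-4=-3, 1+3=4, 1+6=7
Collecting distinct sums: A + B = {-7, -6, -5, -4, -3, 1, 3, 4, 6, 7}
|A + B| = 10

A + B = {-7, -6, -5, -4, -3, 1, 3, 4, 6, 7}


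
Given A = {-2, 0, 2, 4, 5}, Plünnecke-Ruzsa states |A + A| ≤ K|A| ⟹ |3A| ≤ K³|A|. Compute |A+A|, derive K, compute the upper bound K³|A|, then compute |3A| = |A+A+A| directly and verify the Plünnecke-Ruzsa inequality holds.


|A| = 5.
Step 1: Compute A + A by enumerating all 25 pairs.
A + A = {-4, -2, 0, 2, 3, 4, 5, 6, 7, 8, 9, 10}, so |A + A| = 12.
Step 2: Doubling constant K = |A + A|/|A| = 12/5 = 12/5 ≈ 2.4000.
Step 3: Plünnecke-Ruzsa gives |3A| ≤ K³·|A| = (2.4000)³ · 5 ≈ 69.1200.
Step 4: Compute 3A = A + A + A directly by enumerating all triples (a,b,c) ∈ A³; |3A| = 19.
Step 5: Check 19 ≤ 69.1200? Yes ✓.

K = 12/5, Plünnecke-Ruzsa bound K³|A| ≈ 69.1200, |3A| = 19, inequality holds.


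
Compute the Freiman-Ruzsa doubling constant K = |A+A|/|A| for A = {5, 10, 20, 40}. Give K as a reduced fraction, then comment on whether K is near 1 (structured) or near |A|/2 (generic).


|A| = 4.
Compute A + A by enumerating all 16 pairs.
A + A = {10, 15, 20, 25, 30, 40, 45, 50, 60, 80}, so |A + A| = 10.
K = |A + A| / |A| = 10/4 = 5/2 ≈ 2.5000.
Reference: AP of size 4 gives K = 7/4 ≈ 1.7500; a fully generic set of size 4 gives K ≈ 2.5000.

|A| = 4, |A + A| = 10, K = 10/4 = 5/2.


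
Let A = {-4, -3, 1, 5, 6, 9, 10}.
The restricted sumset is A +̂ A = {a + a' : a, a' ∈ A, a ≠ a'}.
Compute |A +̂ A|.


Restricted sumset: A +̂ A = {a + a' : a ∈ A, a' ∈ A, a ≠ a'}.
Equivalently, take A + A and drop any sum 2a that is achievable ONLY as a + a for a ∈ A (i.e. sums representable only with equal summands).
Enumerate pairs (a, a') with a < a' (symmetric, so each unordered pair gives one sum; this covers all a ≠ a'):
  -4 + -3 = -7
  -4 + 1 = -3
  -4 + 5 = 1
  -4 + 6 = 2
  -4 + 9 = 5
  -4 + 10 = 6
  -3 + 1 = -2
  -3 + 5 = 2
  -3 + 6 = 3
  -3 + 9 = 6
  -3 + 10 = 7
  1 + 5 = 6
  1 + 6 = 7
  1 + 9 = 10
  1 + 10 = 11
  5 + 6 = 11
  5 + 9 = 14
  5 + 10 = 15
  6 + 9 = 15
  6 + 10 = 16
  9 + 10 = 19
Collected distinct sums: {-7, -3, -2, 1, 2, 3, 5, 6, 7, 10, 11, 14, 15, 16, 19}
|A +̂ A| = 15
(Reference bound: |A +̂ A| ≥ 2|A| - 3 for |A| ≥ 2, with |A| = 7 giving ≥ 11.)

|A +̂ A| = 15


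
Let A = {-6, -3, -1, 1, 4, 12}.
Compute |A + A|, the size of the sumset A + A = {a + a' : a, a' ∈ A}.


A + A = {a + a' : a, a' ∈ A}; |A| = 6.
General bounds: 2|A| - 1 ≤ |A + A| ≤ |A|(|A|+1)/2, i.e. 11 ≤ |A + A| ≤ 21.
Lower bound 2|A|-1 is attained iff A is an arithmetic progression.
Enumerate sums a + a' for a ≤ a' (symmetric, so this suffices):
a = -6: -6+-6=-12, -6+-3=-9, -6+-1=-7, -6+1=-5, -6+4=-2, -6+12=6
a = -3: -3+-3=-6, -3+-1=-4, -3+1=-2, -3+4=1, -3+12=9
a = -1: -1+-1=-2, -1+1=0, -1+4=3, -1+12=11
a = 1: 1+1=2, 1+4=5, 1+12=13
a = 4: 4+4=8, 4+12=16
a = 12: 12+12=24
Distinct sums: {-12, -9, -7, -6, -5, -4, -2, 0, 1, 2, 3, 5, 6, 8, 9, 11, 13, 16, 24}
|A + A| = 19

|A + A| = 19


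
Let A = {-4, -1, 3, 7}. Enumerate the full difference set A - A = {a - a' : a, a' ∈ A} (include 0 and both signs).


A - A = {a - a' : a, a' ∈ A}.
Compute a - a' for each ordered pair (a, a'):
a = -4: -4--4=0, -4--1=-3, -4-3=-7, -4-7=-11
a = -1: -1--4=3, -1--1=0, -1-3=-4, -1-7=-8
a = 3: 3--4=7, 3--1=4, 3-3=0, 3-7=-4
a = 7: 7--4=11, 7--1=8, 7-3=4, 7-7=0
Collecting distinct values (and noting 0 appears from a-a):
A - A = {-11, -8, -7, -4, -3, 0, 3, 4, 7, 8, 11}
|A - A| = 11

A - A = {-11, -8, -7, -4, -3, 0, 3, 4, 7, 8, 11}


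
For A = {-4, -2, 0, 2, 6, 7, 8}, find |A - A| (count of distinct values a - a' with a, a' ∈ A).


A - A = {a - a' : a, a' ∈ A}; |A| = 7.
Bounds: 2|A|-1 ≤ |A - A| ≤ |A|² - |A| + 1, i.e. 13 ≤ |A - A| ≤ 43.
Note: 0 ∈ A - A always (from a - a). The set is symmetric: if d ∈ A - A then -d ∈ A - A.
Enumerate nonzero differences d = a - a' with a > a' (then include -d):
Positive differences: {1, 2, 4, 5, 6, 7, 8, 9, 10, 11, 12}
Full difference set: {0} ∪ (positive diffs) ∪ (negative diffs).
|A - A| = 1 + 2·11 = 23 (matches direct enumeration: 23).

|A - A| = 23


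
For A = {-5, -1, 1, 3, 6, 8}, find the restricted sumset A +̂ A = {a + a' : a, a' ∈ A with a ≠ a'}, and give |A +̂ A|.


Restricted sumset: A +̂ A = {a + a' : a ∈ A, a' ∈ A, a ≠ a'}.
Equivalently, take A + A and drop any sum 2a that is achievable ONLY as a + a for a ∈ A (i.e. sums representable only with equal summands).
Enumerate pairs (a, a') with a < a' (symmetric, so each unordered pair gives one sum; this covers all a ≠ a'):
  -5 + -1 = -6
  -5 + 1 = -4
  -5 + 3 = -2
  -5 + 6 = 1
  -5 + 8 = 3
  -1 + 1 = 0
  -1 + 3 = 2
  -1 + 6 = 5
  -1 + 8 = 7
  1 + 3 = 4
  1 + 6 = 7
  1 + 8 = 9
  3 + 6 = 9
  3 + 8 = 11
  6 + 8 = 14
Collected distinct sums: {-6, -4, -2, 0, 1, 2, 3, 4, 5, 7, 9, 11, 14}
|A +̂ A| = 13
(Reference bound: |A +̂ A| ≥ 2|A| - 3 for |A| ≥ 2, with |A| = 6 giving ≥ 9.)

|A +̂ A| = 13


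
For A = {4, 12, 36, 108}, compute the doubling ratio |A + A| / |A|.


|A| = 4.
Compute A + A by enumerating all 16 pairs.
A + A = {8, 16, 24, 40, 48, 72, 112, 120, 144, 216}, so |A + A| = 10.
K = |A + A| / |A| = 10/4 = 5/2 ≈ 2.5000.
Reference: AP of size 4 gives K = 7/4 ≈ 1.7500; a fully generic set of size 4 gives K ≈ 2.5000.

|A| = 4, |A + A| = 10, K = 10/4 = 5/2.


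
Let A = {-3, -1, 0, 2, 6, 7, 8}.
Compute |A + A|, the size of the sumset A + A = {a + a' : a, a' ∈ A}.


A + A = {a + a' : a, a' ∈ A}; |A| = 7.
General bounds: 2|A| - 1 ≤ |A + A| ≤ |A|(|A|+1)/2, i.e. 13 ≤ |A + A| ≤ 28.
Lower bound 2|A|-1 is attained iff A is an arithmetic progression.
Enumerate sums a + a' for a ≤ a' (symmetric, so this suffices):
a = -3: -3+-3=-6, -3+-1=-4, -3+0=-3, -3+2=-1, -3+6=3, -3+7=4, -3+8=5
a = -1: -1+-1=-2, -1+0=-1, -1+2=1, -1+6=5, -1+7=6, -1+8=7
a = 0: 0+0=0, 0+2=2, 0+6=6, 0+7=7, 0+8=8
a = 2: 2+2=4, 2+6=8, 2+7=9, 2+8=10
a = 6: 6+6=12, 6+7=13, 6+8=14
a = 7: 7+7=14, 7+8=15
a = 8: 8+8=16
Distinct sums: {-6, -4, -3, -2, -1, 0, 1, 2, 3, 4, 5, 6, 7, 8, 9, 10, 12, 13, 14, 15, 16}
|A + A| = 21

|A + A| = 21


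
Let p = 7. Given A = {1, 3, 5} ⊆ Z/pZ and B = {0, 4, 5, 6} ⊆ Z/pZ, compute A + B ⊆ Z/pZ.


Work in Z/7Z: reduce every sum a + b modulo 7.
Enumerate all 12 pairs:
a = 1: 1+0=1, 1+4=5, 1+5=6, 1+6=0
a = 3: 3+0=3, 3+4=0, 3+5=1, 3+6=2
a = 5: 5+0=5, 5+4=2, 5+5=3, 5+6=4
Distinct residues collected: {0, 1, 2, 3, 4, 5, 6}
|A + B| = 7 (out of 7 total residues).

A + B = {0, 1, 2, 3, 4, 5, 6}


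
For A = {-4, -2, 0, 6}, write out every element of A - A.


A - A = {a - a' : a, a' ∈ A}.
Compute a - a' for each ordered pair (a, a'):
a = -4: -4--4=0, -4--2=-2, -4-0=-4, -4-6=-10
a = -2: -2--4=2, -2--2=0, -2-0=-2, -2-6=-8
a = 0: 0--4=4, 0--2=2, 0-0=0, 0-6=-6
a = 6: 6--4=10, 6--2=8, 6-0=6, 6-6=0
Collecting distinct values (and noting 0 appears from a-a):
A - A = {-10, -8, -6, -4, -2, 0, 2, 4, 6, 8, 10}
|A - A| = 11

A - A = {-10, -8, -6, -4, -2, 0, 2, 4, 6, 8, 10}


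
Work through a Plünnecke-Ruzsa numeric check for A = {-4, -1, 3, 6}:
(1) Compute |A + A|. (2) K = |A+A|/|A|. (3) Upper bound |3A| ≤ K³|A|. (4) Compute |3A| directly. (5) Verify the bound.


|A| = 4.
Step 1: Compute A + A by enumerating all 16 pairs.
A + A = {-8, -5, -2, -1, 2, 5, 6, 9, 12}, so |A + A| = 9.
Step 2: Doubling constant K = |A + A|/|A| = 9/4 = 9/4 ≈ 2.2500.
Step 3: Plünnecke-Ruzsa gives |3A| ≤ K³·|A| = (2.2500)³ · 4 ≈ 45.5625.
Step 4: Compute 3A = A + A + A directly by enumerating all triples (a,b,c) ∈ A³; |3A| = 16.
Step 5: Check 16 ≤ 45.5625? Yes ✓.

K = 9/4, Plünnecke-Ruzsa bound K³|A| ≈ 45.5625, |3A| = 16, inequality holds.


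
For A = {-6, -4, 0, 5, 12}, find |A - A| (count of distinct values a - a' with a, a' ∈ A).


A - A = {a - a' : a, a' ∈ A}; |A| = 5.
Bounds: 2|A|-1 ≤ |A - A| ≤ |A|² - |A| + 1, i.e. 9 ≤ |A - A| ≤ 21.
Note: 0 ∈ A - A always (from a - a). The set is symmetric: if d ∈ A - A then -d ∈ A - A.
Enumerate nonzero differences d = a - a' with a > a' (then include -d):
Positive differences: {2, 4, 5, 6, 7, 9, 11, 12, 16, 18}
Full difference set: {0} ∪ (positive diffs) ∪ (negative diffs).
|A - A| = 1 + 2·10 = 21 (matches direct enumeration: 21).

|A - A| = 21


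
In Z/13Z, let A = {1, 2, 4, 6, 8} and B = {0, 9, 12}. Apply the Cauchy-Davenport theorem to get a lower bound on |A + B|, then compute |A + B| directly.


Cauchy-Davenport: |A + B| ≥ min(p, |A| + |B| - 1) for A, B nonempty in Z/pZ.
|A| = 5, |B| = 3, p = 13.
CD lower bound = min(13, 5 + 3 - 1) = min(13, 7) = 7.
Compute A + B mod 13 directly:
a = 1: 1+0=1, 1+9=10, 1+12=0
a = 2: 2+0=2, 2+9=11, 2+12=1
a = 4: 4+0=4, 4+9=0, 4+12=3
a = 6: 6+0=6, 6+9=2, 6+12=5
a = 8: 8+0=8, 8+9=4, 8+12=7
A + B = {0, 1, 2, 3, 4, 5, 6, 7, 8, 10, 11}, so |A + B| = 11.
Verify: 11 ≥ 7? Yes ✓.

CD lower bound = 7, actual |A + B| = 11.


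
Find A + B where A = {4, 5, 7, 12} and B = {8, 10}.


A + B = {a + b : a ∈ A, b ∈ B}.
Enumerate all |A|·|B| = 4·2 = 8 pairs (a, b) and collect distinct sums.
a = 4: 4+8=12, 4+10=14
a = 5: 5+8=13, 5+10=15
a = 7: 7+8=15, 7+10=17
a = 12: 12+8=20, 12+10=22
Collecting distinct sums: A + B = {12, 13, 14, 15, 17, 20, 22}
|A + B| = 7

A + B = {12, 13, 14, 15, 17, 20, 22}


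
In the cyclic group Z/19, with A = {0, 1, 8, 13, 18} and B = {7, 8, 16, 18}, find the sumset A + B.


Work in Z/19Z: reduce every sum a + b modulo 19.
Enumerate all 20 pairs:
a = 0: 0+7=7, 0+8=8, 0+16=16, 0+18=18
a = 1: 1+7=8, 1+8=9, 1+16=17, 1+18=0
a = 8: 8+7=15, 8+8=16, 8+16=5, 8+18=7
a = 13: 13+7=1, 13+8=2, 13+16=10, 13+18=12
a = 18: 18+7=6, 18+8=7, 18+16=15, 18+18=17
Distinct residues collected: {0, 1, 2, 5, 6, 7, 8, 9, 10, 12, 15, 16, 17, 18}
|A + B| = 14 (out of 19 total residues).

A + B = {0, 1, 2, 5, 6, 7, 8, 9, 10, 12, 15, 16, 17, 18}


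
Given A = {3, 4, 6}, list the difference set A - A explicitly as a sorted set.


A - A = {a - a' : a, a' ∈ A}.
Compute a - a' for each ordered pair (a, a'):
a = 3: 3-3=0, 3-4=-1, 3-6=-3
a = 4: 4-3=1, 4-4=0, 4-6=-2
a = 6: 6-3=3, 6-4=2, 6-6=0
Collecting distinct values (and noting 0 appears from a-a):
A - A = {-3, -2, -1, 0, 1, 2, 3}
|A - A| = 7

A - A = {-3, -2, -1, 0, 1, 2, 3}


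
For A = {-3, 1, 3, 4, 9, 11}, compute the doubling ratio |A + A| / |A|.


|A| = 6.
Compute A + A by enumerating all 36 pairs.
A + A = {-6, -2, 0, 1, 2, 4, 5, 6, 7, 8, 10, 12, 13, 14, 15, 18, 20, 22}, so |A + A| = 18.
K = |A + A| / |A| = 18/6 = 3/1 ≈ 3.0000.
Reference: AP of size 6 gives K = 11/6 ≈ 1.8333; a fully generic set of size 6 gives K ≈ 3.5000.

|A| = 6, |A + A| = 18, K = 18/6 = 3/1.


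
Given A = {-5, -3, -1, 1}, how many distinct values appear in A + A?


A + A = {a + a' : a, a' ∈ A}; |A| = 4.
General bounds: 2|A| - 1 ≤ |A + A| ≤ |A|(|A|+1)/2, i.e. 7 ≤ |A + A| ≤ 10.
Lower bound 2|A|-1 is attained iff A is an arithmetic progression.
Enumerate sums a + a' for a ≤ a' (symmetric, so this suffices):
a = -5: -5+-5=-10, -5+-3=-8, -5+-1=-6, -5+1=-4
a = -3: -3+-3=-6, -3+-1=-4, -3+1=-2
a = -1: -1+-1=-2, -1+1=0
a = 1: 1+1=2
Distinct sums: {-10, -8, -6, -4, -2, 0, 2}
|A + A| = 7

|A + A| = 7


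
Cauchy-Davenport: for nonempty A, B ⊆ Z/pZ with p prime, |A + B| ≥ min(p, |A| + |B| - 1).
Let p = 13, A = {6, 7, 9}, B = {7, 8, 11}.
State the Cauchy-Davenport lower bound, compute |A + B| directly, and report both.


Cauchy-Davenport: |A + B| ≥ min(p, |A| + |B| - 1) for A, B nonempty in Z/pZ.
|A| = 3, |B| = 3, p = 13.
CD lower bound = min(13, 3 + 3 - 1) = min(13, 5) = 5.
Compute A + B mod 13 directly:
a = 6: 6+7=0, 6+8=1, 6+11=4
a = 7: 7+7=1, 7+8=2, 7+11=5
a = 9: 9+7=3, 9+8=4, 9+11=7
A + B = {0, 1, 2, 3, 4, 5, 7}, so |A + B| = 7.
Verify: 7 ≥ 5? Yes ✓.

CD lower bound = 5, actual |A + B| = 7.


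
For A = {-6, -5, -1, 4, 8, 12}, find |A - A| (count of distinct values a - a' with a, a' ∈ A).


A - A = {a - a' : a, a' ∈ A}; |A| = 6.
Bounds: 2|A|-1 ≤ |A - A| ≤ |A|² - |A| + 1, i.e. 11 ≤ |A - A| ≤ 31.
Note: 0 ∈ A - A always (from a - a). The set is symmetric: if d ∈ A - A then -d ∈ A - A.
Enumerate nonzero differences d = a - a' with a > a' (then include -d):
Positive differences: {1, 4, 5, 8, 9, 10, 13, 14, 17, 18}
Full difference set: {0} ∪ (positive diffs) ∪ (negative diffs).
|A - A| = 1 + 2·10 = 21 (matches direct enumeration: 21).

|A - A| = 21


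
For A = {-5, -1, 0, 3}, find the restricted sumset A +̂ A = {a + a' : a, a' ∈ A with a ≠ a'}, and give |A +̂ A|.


Restricted sumset: A +̂ A = {a + a' : a ∈ A, a' ∈ A, a ≠ a'}.
Equivalently, take A + A and drop any sum 2a that is achievable ONLY as a + a for a ∈ A (i.e. sums representable only with equal summands).
Enumerate pairs (a, a') with a < a' (symmetric, so each unordered pair gives one sum; this covers all a ≠ a'):
  -5 + -1 = -6
  -5 + 0 = -5
  -5 + 3 = -2
  -1 + 0 = -1
  -1 + 3 = 2
  0 + 3 = 3
Collected distinct sums: {-6, -5, -2, -1, 2, 3}
|A +̂ A| = 6
(Reference bound: |A +̂ A| ≥ 2|A| - 3 for |A| ≥ 2, with |A| = 4 giving ≥ 5.)

|A +̂ A| = 6


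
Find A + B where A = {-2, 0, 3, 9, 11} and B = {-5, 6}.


A + B = {a + b : a ∈ A, b ∈ B}.
Enumerate all |A|·|B| = 5·2 = 10 pairs (a, b) and collect distinct sums.
a = -2: -2+-5=-7, -2+6=4
a = 0: 0+-5=-5, 0+6=6
a = 3: 3+-5=-2, 3+6=9
a = 9: 9+-5=4, 9+6=15
a = 11: 11+-5=6, 11+6=17
Collecting distinct sums: A + B = {-7, -5, -2, 4, 6, 9, 15, 17}
|A + B| = 8

A + B = {-7, -5, -2, 4, 6, 9, 15, 17}


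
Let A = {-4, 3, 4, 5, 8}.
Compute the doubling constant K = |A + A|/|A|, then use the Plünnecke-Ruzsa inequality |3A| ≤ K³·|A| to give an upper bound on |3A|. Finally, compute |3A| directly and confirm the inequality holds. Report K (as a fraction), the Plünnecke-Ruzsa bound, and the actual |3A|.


|A| = 5.
Step 1: Compute A + A by enumerating all 25 pairs.
A + A = {-8, -1, 0, 1, 4, 6, 7, 8, 9, 10, 11, 12, 13, 16}, so |A + A| = 14.
Step 2: Doubling constant K = |A + A|/|A| = 14/5 = 14/5 ≈ 2.8000.
Step 3: Plünnecke-Ruzsa gives |3A| ≤ K³·|A| = (2.8000)³ · 5 ≈ 109.7600.
Step 4: Compute 3A = A + A + A directly by enumerating all triples (a,b,c) ∈ A³; |3A| = 26.
Step 5: Check 26 ≤ 109.7600? Yes ✓.

K = 14/5, Plünnecke-Ruzsa bound K³|A| ≈ 109.7600, |3A| = 26, inequality holds.


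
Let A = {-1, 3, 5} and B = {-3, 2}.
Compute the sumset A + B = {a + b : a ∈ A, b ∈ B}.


A + B = {a + b : a ∈ A, b ∈ B}.
Enumerate all |A|·|B| = 3·2 = 6 pairs (a, b) and collect distinct sums.
a = -1: -1+-3=-4, -1+2=1
a = 3: 3+-3=0, 3+2=5
a = 5: 5+-3=2, 5+2=7
Collecting distinct sums: A + B = {-4, 0, 1, 2, 5, 7}
|A + B| = 6

A + B = {-4, 0, 1, 2, 5, 7}


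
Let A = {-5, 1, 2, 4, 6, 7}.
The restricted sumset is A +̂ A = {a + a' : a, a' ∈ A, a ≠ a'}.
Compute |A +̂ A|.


Restricted sumset: A +̂ A = {a + a' : a ∈ A, a' ∈ A, a ≠ a'}.
Equivalently, take A + A and drop any sum 2a that is achievable ONLY as a + a for a ∈ A (i.e. sums representable only with equal summands).
Enumerate pairs (a, a') with a < a' (symmetric, so each unordered pair gives one sum; this covers all a ≠ a'):
  -5 + 1 = -4
  -5 + 2 = -3
  -5 + 4 = -1
  -5 + 6 = 1
  -5 + 7 = 2
  1 + 2 = 3
  1 + 4 = 5
  1 + 6 = 7
  1 + 7 = 8
  2 + 4 = 6
  2 + 6 = 8
  2 + 7 = 9
  4 + 6 = 10
  4 + 7 = 11
  6 + 7 = 13
Collected distinct sums: {-4, -3, -1, 1, 2, 3, 5, 6, 7, 8, 9, 10, 11, 13}
|A +̂ A| = 14
(Reference bound: |A +̂ A| ≥ 2|A| - 3 for |A| ≥ 2, with |A| = 6 giving ≥ 9.)

|A +̂ A| = 14


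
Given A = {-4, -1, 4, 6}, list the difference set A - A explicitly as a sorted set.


A - A = {a - a' : a, a' ∈ A}.
Compute a - a' for each ordered pair (a, a'):
a = -4: -4--4=0, -4--1=-3, -4-4=-8, -4-6=-10
a = -1: -1--4=3, -1--1=0, -1-4=-5, -1-6=-7
a = 4: 4--4=8, 4--1=5, 4-4=0, 4-6=-2
a = 6: 6--4=10, 6--1=7, 6-4=2, 6-6=0
Collecting distinct values (and noting 0 appears from a-a):
A - A = {-10, -8, -7, -5, -3, -2, 0, 2, 3, 5, 7, 8, 10}
|A - A| = 13

A - A = {-10, -8, -7, -5, -3, -2, 0, 2, 3, 5, 7, 8, 10}


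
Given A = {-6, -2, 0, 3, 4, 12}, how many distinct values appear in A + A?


A + A = {a + a' : a, a' ∈ A}; |A| = 6.
General bounds: 2|A| - 1 ≤ |A + A| ≤ |A|(|A|+1)/2, i.e. 11 ≤ |A + A| ≤ 21.
Lower bound 2|A|-1 is attained iff A is an arithmetic progression.
Enumerate sums a + a' for a ≤ a' (symmetric, so this suffices):
a = -6: -6+-6=-12, -6+-2=-8, -6+0=-6, -6+3=-3, -6+4=-2, -6+12=6
a = -2: -2+-2=-4, -2+0=-2, -2+3=1, -2+4=2, -2+12=10
a = 0: 0+0=0, 0+3=3, 0+4=4, 0+12=12
a = 3: 3+3=6, 3+4=7, 3+12=15
a = 4: 4+4=8, 4+12=16
a = 12: 12+12=24
Distinct sums: {-12, -8, -6, -4, -3, -2, 0, 1, 2, 3, 4, 6, 7, 8, 10, 12, 15, 16, 24}
|A + A| = 19

|A + A| = 19


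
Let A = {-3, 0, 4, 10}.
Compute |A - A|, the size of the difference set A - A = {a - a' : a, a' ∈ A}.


A - A = {a - a' : a, a' ∈ A}; |A| = 4.
Bounds: 2|A|-1 ≤ |A - A| ≤ |A|² - |A| + 1, i.e. 7 ≤ |A - A| ≤ 13.
Note: 0 ∈ A - A always (from a - a). The set is symmetric: if d ∈ A - A then -d ∈ A - A.
Enumerate nonzero differences d = a - a' with a > a' (then include -d):
Positive differences: {3, 4, 6, 7, 10, 13}
Full difference set: {0} ∪ (positive diffs) ∪ (negative diffs).
|A - A| = 1 + 2·6 = 13 (matches direct enumeration: 13).

|A - A| = 13


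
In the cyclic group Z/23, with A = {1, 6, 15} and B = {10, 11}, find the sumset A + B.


Work in Z/23Z: reduce every sum a + b modulo 23.
Enumerate all 6 pairs:
a = 1: 1+10=11, 1+11=12
a = 6: 6+10=16, 6+11=17
a = 15: 15+10=2, 15+11=3
Distinct residues collected: {2, 3, 11, 12, 16, 17}
|A + B| = 6 (out of 23 total residues).

A + B = {2, 3, 11, 12, 16, 17}


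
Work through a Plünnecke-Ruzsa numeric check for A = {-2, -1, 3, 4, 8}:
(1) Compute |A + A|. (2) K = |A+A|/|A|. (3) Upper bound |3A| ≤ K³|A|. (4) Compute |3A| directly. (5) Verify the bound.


|A| = 5.
Step 1: Compute A + A by enumerating all 25 pairs.
A + A = {-4, -3, -2, 1, 2, 3, 6, 7, 8, 11, 12, 16}, so |A + A| = 12.
Step 2: Doubling constant K = |A + A|/|A| = 12/5 = 12/5 ≈ 2.4000.
Step 3: Plünnecke-Ruzsa gives |3A| ≤ K³·|A| = (2.4000)³ · 5 ≈ 69.1200.
Step 4: Compute 3A = A + A + A directly by enumerating all triples (a,b,c) ∈ A³; |3A| = 22.
Step 5: Check 22 ≤ 69.1200? Yes ✓.

K = 12/5, Plünnecke-Ruzsa bound K³|A| ≈ 69.1200, |3A| = 22, inequality holds.


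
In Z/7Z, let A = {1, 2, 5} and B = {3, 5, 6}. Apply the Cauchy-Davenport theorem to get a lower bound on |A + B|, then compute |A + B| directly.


Cauchy-Davenport: |A + B| ≥ min(p, |A| + |B| - 1) for A, B nonempty in Z/pZ.
|A| = 3, |B| = 3, p = 7.
CD lower bound = min(7, 3 + 3 - 1) = min(7, 5) = 5.
Compute A + B mod 7 directly:
a = 1: 1+3=4, 1+5=6, 1+6=0
a = 2: 2+3=5, 2+5=0, 2+6=1
a = 5: 5+3=1, 5+5=3, 5+6=4
A + B = {0, 1, 3, 4, 5, 6}, so |A + B| = 6.
Verify: 6 ≥ 5? Yes ✓.

CD lower bound = 5, actual |A + B| = 6.


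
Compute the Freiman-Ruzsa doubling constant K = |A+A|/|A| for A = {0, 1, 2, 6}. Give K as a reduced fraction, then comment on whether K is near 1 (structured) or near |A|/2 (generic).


|A| = 4.
Compute A + A by enumerating all 16 pairs.
A + A = {0, 1, 2, 3, 4, 6, 7, 8, 12}, so |A + A| = 9.
K = |A + A| / |A| = 9/4 (already in lowest terms) ≈ 2.2500.
Reference: AP of size 4 gives K = 7/4 ≈ 1.7500; a fully generic set of size 4 gives K ≈ 2.5000.

|A| = 4, |A + A| = 9, K = 9/4.


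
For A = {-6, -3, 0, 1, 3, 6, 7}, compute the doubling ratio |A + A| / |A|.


|A| = 7.
Compute A + A by enumerating all 49 pairs.
A + A = {-12, -9, -6, -5, -3, -2, 0, 1, 2, 3, 4, 6, 7, 8, 9, 10, 12, 13, 14}, so |A + A| = 19.
K = |A + A| / |A| = 19/7 (already in lowest terms) ≈ 2.7143.
Reference: AP of size 7 gives K = 13/7 ≈ 1.8571; a fully generic set of size 7 gives K ≈ 4.0000.

|A| = 7, |A + A| = 19, K = 19/7.


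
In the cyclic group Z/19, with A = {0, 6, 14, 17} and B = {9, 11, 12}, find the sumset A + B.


Work in Z/19Z: reduce every sum a + b modulo 19.
Enumerate all 12 pairs:
a = 0: 0+9=9, 0+11=11, 0+12=12
a = 6: 6+9=15, 6+11=17, 6+12=18
a = 14: 14+9=4, 14+11=6, 14+12=7
a = 17: 17+9=7, 17+11=9, 17+12=10
Distinct residues collected: {4, 6, 7, 9, 10, 11, 12, 15, 17, 18}
|A + B| = 10 (out of 19 total residues).

A + B = {4, 6, 7, 9, 10, 11, 12, 15, 17, 18}


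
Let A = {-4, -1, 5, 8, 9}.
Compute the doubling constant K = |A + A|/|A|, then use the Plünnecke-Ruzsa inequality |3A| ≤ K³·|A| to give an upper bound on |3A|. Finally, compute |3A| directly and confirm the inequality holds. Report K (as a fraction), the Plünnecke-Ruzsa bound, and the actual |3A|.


|A| = 5.
Step 1: Compute A + A by enumerating all 25 pairs.
A + A = {-8, -5, -2, 1, 4, 5, 7, 8, 10, 13, 14, 16, 17, 18}, so |A + A| = 14.
Step 2: Doubling constant K = |A + A|/|A| = 14/5 = 14/5 ≈ 2.8000.
Step 3: Plünnecke-Ruzsa gives |3A| ≤ K³·|A| = (2.8000)³ · 5 ≈ 109.7600.
Step 4: Compute 3A = A + A + A directly by enumerating all triples (a,b,c) ∈ A³; |3A| = 27.
Step 5: Check 27 ≤ 109.7600? Yes ✓.

K = 14/5, Plünnecke-Ruzsa bound K³|A| ≈ 109.7600, |3A| = 27, inequality holds.


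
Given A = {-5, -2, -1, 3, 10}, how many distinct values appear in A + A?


A + A = {a + a' : a, a' ∈ A}; |A| = 5.
General bounds: 2|A| - 1 ≤ |A + A| ≤ |A|(|A|+1)/2, i.e. 9 ≤ |A + A| ≤ 15.
Lower bound 2|A|-1 is attained iff A is an arithmetic progression.
Enumerate sums a + a' for a ≤ a' (symmetric, so this suffices):
a = -5: -5+-5=-10, -5+-2=-7, -5+-1=-6, -5+3=-2, -5+10=5
a = -2: -2+-2=-4, -2+-1=-3, -2+3=1, -2+10=8
a = -1: -1+-1=-2, -1+3=2, -1+10=9
a = 3: 3+3=6, 3+10=13
a = 10: 10+10=20
Distinct sums: {-10, -7, -6, -4, -3, -2, 1, 2, 5, 6, 8, 9, 13, 20}
|A + A| = 14

|A + A| = 14


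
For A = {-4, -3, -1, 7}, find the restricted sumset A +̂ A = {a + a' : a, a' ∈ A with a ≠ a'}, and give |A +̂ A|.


Restricted sumset: A +̂ A = {a + a' : a ∈ A, a' ∈ A, a ≠ a'}.
Equivalently, take A + A and drop any sum 2a that is achievable ONLY as a + a for a ∈ A (i.e. sums representable only with equal summands).
Enumerate pairs (a, a') with a < a' (symmetric, so each unordered pair gives one sum; this covers all a ≠ a'):
  -4 + -3 = -7
  -4 + -1 = -5
  -4 + 7 = 3
  -3 + -1 = -4
  -3 + 7 = 4
  -1 + 7 = 6
Collected distinct sums: {-7, -5, -4, 3, 4, 6}
|A +̂ A| = 6
(Reference bound: |A +̂ A| ≥ 2|A| - 3 for |A| ≥ 2, with |A| = 4 giving ≥ 5.)

|A +̂ A| = 6


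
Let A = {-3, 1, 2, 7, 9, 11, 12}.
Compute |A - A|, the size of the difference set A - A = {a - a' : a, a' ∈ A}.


A - A = {a - a' : a, a' ∈ A}; |A| = 7.
Bounds: 2|A|-1 ≤ |A - A| ≤ |A|² - |A| + 1, i.e. 13 ≤ |A - A| ≤ 43.
Note: 0 ∈ A - A always (from a - a). The set is symmetric: if d ∈ A - A then -d ∈ A - A.
Enumerate nonzero differences d = a - a' with a > a' (then include -d):
Positive differences: {1, 2, 3, 4, 5, 6, 7, 8, 9, 10, 11, 12, 14, 15}
Full difference set: {0} ∪ (positive diffs) ∪ (negative diffs).
|A - A| = 1 + 2·14 = 29 (matches direct enumeration: 29).

|A - A| = 29


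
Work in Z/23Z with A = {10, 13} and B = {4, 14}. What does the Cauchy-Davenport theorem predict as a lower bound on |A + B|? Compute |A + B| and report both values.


Cauchy-Davenport: |A + B| ≥ min(p, |A| + |B| - 1) for A, B nonempty in Z/pZ.
|A| = 2, |B| = 2, p = 23.
CD lower bound = min(23, 2 + 2 - 1) = min(23, 3) = 3.
Compute A + B mod 23 directly:
a = 10: 10+4=14, 10+14=1
a = 13: 13+4=17, 13+14=4
A + B = {1, 4, 14, 17}, so |A + B| = 4.
Verify: 4 ≥ 3? Yes ✓.

CD lower bound = 3, actual |A + B| = 4.


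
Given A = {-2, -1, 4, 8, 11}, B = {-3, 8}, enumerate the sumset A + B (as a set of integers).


A + B = {a + b : a ∈ A, b ∈ B}.
Enumerate all |A|·|B| = 5·2 = 10 pairs (a, b) and collect distinct sums.
a = -2: -2+-3=-5, -2+8=6
a = -1: -1+-3=-4, -1+8=7
a = 4: 4+-3=1, 4+8=12
a = 8: 8+-3=5, 8+8=16
a = 11: 11+-3=8, 11+8=19
Collecting distinct sums: A + B = {-5, -4, 1, 5, 6, 7, 8, 12, 16, 19}
|A + B| = 10

A + B = {-5, -4, 1, 5, 6, 7, 8, 12, 16, 19}


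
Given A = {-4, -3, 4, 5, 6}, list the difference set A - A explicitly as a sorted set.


A - A = {a - a' : a, a' ∈ A}.
Compute a - a' for each ordered pair (a, a'):
a = -4: -4--4=0, -4--3=-1, -4-4=-8, -4-5=-9, -4-6=-10
a = -3: -3--4=1, -3--3=0, -3-4=-7, -3-5=-8, -3-6=-9
a = 4: 4--4=8, 4--3=7, 4-4=0, 4-5=-1, 4-6=-2
a = 5: 5--4=9, 5--3=8, 5-4=1, 5-5=0, 5-6=-1
a = 6: 6--4=10, 6--3=9, 6-4=2, 6-5=1, 6-6=0
Collecting distinct values (and noting 0 appears from a-a):
A - A = {-10, -9, -8, -7, -2, -1, 0, 1, 2, 7, 8, 9, 10}
|A - A| = 13

A - A = {-10, -9, -8, -7, -2, -1, 0, 1, 2, 7, 8, 9, 10}
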